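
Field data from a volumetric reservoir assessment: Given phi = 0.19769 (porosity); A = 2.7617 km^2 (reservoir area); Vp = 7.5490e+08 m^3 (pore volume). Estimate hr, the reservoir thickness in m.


hr = Vp / (A * 1e6 * phi)
hr = 7.5490e+08 / (2.7617 * 1e6 * 0.19769)
hr = 1382.7 m


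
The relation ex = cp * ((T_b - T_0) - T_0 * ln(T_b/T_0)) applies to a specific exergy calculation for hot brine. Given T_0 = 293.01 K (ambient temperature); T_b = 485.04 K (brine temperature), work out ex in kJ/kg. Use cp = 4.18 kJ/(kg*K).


ex = cp * ((T_b - T_0) - T_0 * ln(T_b/T_0))
ex = 4.18 * ((485.04 - 293.01) - 293.01 * ln(485.04/293.01))
ex = 185.37 kJ/kg


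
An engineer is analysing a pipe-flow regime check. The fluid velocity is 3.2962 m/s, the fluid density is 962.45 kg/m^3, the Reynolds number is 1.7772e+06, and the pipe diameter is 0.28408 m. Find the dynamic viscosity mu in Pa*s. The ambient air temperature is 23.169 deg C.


mu = rho * vel * D / Re
mu = 962.45 * 3.2962 * 0.28408 / 1.7772e+06
mu = 0.00050710 Pa*s


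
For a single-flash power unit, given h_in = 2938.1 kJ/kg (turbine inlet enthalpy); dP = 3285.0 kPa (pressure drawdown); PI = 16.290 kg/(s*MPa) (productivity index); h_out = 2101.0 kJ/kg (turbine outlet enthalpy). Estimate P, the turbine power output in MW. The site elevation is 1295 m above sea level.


Step 1: mdot = PI * dP / 1000 = 16.29 * 3285.0 / 1000 = 53.51265 kg/s
Step 2: P = mdot*(h_in - h_out)/1000 = 53.51265*(2938.1 - 2101.0)/1000 = 44.795 MW
P = 44.795 MW


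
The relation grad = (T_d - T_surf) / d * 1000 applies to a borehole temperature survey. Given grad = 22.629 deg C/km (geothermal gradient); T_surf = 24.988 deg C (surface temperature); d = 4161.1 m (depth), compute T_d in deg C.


T_d = T_surf + grad * d / 1000
T_d = 24.988 + 22.629 * 4161.1 / 1000
T_d = 119.15 deg C


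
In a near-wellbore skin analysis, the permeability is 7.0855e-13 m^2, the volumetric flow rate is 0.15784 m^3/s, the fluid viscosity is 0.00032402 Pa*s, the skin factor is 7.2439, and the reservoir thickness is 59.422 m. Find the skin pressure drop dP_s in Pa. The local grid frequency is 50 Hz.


dP_s = S * q * mu / (2*pi*k*hr) / 1000
dP_s = 7.2439 * 0.15784 * 0.00032402 / (2*pi*7.0855e-13*59.422) / 1000
dP_s = 1400.437 kPa
Convert: 1400.437 kPa * 1000.0 = 1.4004e+06 Pa
dP_s = 1.4004e+06 Pa


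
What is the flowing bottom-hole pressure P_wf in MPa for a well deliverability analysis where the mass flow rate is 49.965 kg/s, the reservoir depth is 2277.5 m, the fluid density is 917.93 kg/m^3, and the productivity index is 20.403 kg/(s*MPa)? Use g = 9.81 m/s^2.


Step 1: P_i = rho*g*h/1e6 = 917.93*9.81*2277.5/1e6 = 20.50864 MPa
Step 2: P_wf = P_i - mdot/PI = 20.50864 - 49.965/20.403 = 18.060 MPa
P_wf = 18.060 MPa


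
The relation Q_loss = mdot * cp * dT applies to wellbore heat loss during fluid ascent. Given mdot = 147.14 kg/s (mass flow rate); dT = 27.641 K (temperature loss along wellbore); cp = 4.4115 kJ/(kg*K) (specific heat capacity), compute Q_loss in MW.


Q_loss = mdot * cp * dT
Q_loss = 147.14 * 4.4115 * 27.641
Q_loss = 17942.00 kW
Convert: 17942.00 kW * 0.001 = 17.942 MW
Q_loss = 17.942 MW


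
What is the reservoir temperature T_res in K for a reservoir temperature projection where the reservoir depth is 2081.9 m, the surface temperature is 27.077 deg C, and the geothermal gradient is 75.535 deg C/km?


T_res = T_surf + grad * d / 1000
T_res = 27.077 + 75.535 * 2081.9 / 1000
T_res = 184.3333 deg C
Convert to K: 184.3333 + 273.15 = 457.48 K
T_res = 457.48 K


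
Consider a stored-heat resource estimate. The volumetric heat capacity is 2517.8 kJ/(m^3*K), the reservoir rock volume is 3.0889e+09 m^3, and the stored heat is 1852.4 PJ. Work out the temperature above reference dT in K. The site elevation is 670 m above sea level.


dT = Q_s * 1e12 / (Vr * rhoc)
dT = 1852.4 * 1e12 / (3.0889e+09 * 2517.8)
dT = 238.18 K


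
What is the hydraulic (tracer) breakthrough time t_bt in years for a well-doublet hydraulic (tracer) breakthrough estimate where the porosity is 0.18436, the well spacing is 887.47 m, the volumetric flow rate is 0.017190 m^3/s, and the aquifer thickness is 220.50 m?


t_bt = pi * hr * phi * L^2 / (3 * Qv) / (365.25*86400)
t_bt = pi * 220.50 * 0.18436 * 887.47^2 / (3 * 0.017190) / (365.25*86400)
t_bt = 61.806 years


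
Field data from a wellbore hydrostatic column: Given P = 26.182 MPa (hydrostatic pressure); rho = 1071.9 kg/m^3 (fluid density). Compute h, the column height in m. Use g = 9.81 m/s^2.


h = P * 1e6 / (g * rho)
h = 26.182 * 1e6 / (9.81 * 1071.9)
h = 2489.9 m


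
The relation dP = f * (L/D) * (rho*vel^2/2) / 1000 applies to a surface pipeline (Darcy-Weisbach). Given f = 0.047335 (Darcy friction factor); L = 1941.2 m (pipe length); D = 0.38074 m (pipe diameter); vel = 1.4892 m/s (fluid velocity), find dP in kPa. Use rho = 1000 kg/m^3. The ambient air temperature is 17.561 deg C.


dP = f * (L/D) * (rho*vel^2/2) / 1000
dP = 0.047335 * (1941.2/0.38074) * (1000*1.4892^2/2) / 1000
dP = 267.61 kPa


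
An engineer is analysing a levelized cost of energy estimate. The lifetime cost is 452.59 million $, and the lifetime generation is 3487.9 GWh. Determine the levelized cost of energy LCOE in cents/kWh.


LCOE = C_tot / E_tot * 100
LCOE = 452.59 / 3487.9 * 100
LCOE = 12.976 cents/kWh


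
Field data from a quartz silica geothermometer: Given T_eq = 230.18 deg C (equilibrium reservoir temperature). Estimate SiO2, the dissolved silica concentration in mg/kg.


SiO2 = 10^(5.19 - 1309/(T_eq + 273.15))
SiO2 = 10^(5.19 - 1309/(230.18 + 273.15))
SiO2 = 388.44 mg/kg


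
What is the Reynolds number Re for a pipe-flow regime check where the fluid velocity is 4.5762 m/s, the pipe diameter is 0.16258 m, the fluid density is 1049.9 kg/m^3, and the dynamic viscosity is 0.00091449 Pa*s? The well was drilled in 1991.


Re = rho * vel * D / mu
Re = 1049.9 * 4.5762 * 0.16258 / 0.00091449
Re = 8.5416e+05


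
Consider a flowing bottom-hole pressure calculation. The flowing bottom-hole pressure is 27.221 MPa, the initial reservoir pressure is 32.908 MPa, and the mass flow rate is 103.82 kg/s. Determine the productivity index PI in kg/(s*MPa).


PI = mdot / (P_i - P_wf)
PI = 103.82 / (32.908 - 27.221)
PI = 18.256 kg/(s*MPa)


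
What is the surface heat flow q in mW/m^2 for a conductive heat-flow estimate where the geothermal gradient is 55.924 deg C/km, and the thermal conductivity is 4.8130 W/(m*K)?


q = k * grad / 1000
q = 4.8130 * 55.924 / 1000
q = 0.2691622 W/m^2
Convert: 0.2691622 W/m^2 * 1000.0 = 269.16 mW/m^2
q = 269.16 mW/m^2


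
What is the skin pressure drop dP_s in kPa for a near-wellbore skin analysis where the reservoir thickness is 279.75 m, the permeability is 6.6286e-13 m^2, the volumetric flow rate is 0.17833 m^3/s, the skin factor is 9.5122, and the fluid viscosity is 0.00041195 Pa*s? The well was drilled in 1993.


dP_s = S * q * mu / (2*pi*k*hr) / 1000
dP_s = 9.5122 * 0.17833 * 0.00041195 / (2*pi*6.6286e-13*279.75) / 1000
dP_s = 599.76 kPa


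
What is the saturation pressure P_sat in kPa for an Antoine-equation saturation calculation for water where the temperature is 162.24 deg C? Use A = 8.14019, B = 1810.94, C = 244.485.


P_sat = 10^(A - B/(C + T)) / 760 * 0.101325
P_sat = 10^(8.14019 - 1810.94/(244.485 + 162.24)) / 760 * 0.101325
P_sat = 0.6495320 MPa
Convert: 0.6495320 MPa * 1000.0 = 649.53 kPa
P_sat = 649.53 kPa


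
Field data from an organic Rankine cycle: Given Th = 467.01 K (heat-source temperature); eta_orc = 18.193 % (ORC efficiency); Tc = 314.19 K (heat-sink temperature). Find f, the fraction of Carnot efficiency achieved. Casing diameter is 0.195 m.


f = (eta_orc/100) / (1 - Tc/Th)
f = (18.193/100) / (1 - 314.19/467.01)
f = 0.55597


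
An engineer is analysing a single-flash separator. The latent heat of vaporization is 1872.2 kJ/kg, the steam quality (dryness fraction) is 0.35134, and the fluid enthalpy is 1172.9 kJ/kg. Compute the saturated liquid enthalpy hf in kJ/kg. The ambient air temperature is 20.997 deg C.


hf = h - x * hfg
hf = 1172.9 - 0.35134 * 1872.2
hf = 515.12 kJ/kg


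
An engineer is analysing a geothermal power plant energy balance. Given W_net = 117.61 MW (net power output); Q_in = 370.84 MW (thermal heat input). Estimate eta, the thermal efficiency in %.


eta = W_net / Q_in * 100
eta = 117.61 / 370.84 * 100
eta = 31.714 %


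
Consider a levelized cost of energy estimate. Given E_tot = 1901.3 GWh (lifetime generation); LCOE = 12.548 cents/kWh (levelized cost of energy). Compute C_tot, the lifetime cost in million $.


C_tot = LCOE / 100 * E_tot
C_tot = 12.548 / 100 * 1901.3
C_tot = 238.58 million $


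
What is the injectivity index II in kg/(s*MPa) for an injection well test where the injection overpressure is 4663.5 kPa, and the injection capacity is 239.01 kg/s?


II = mdot * 1000 / dP
II = 239.01 * 1000 / 4663.5
II = 51.251 kg/(s*MPa)


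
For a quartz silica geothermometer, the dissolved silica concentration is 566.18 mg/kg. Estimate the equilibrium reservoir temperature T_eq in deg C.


T_eq = 1309 / (5.19 - log10(SiO2)) - 273.15
T_eq = 1309 / (5.19 - log10(566.18)) - 273.15
T_eq = 263.98 deg C


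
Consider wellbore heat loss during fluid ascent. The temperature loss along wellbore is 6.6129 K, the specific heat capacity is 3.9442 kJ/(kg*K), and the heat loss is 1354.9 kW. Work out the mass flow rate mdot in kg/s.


mdot = Q_loss / (cp * dT)
mdot = 1354.9 / (3.9442 * 6.6129)
mdot = 51.947 kg/s


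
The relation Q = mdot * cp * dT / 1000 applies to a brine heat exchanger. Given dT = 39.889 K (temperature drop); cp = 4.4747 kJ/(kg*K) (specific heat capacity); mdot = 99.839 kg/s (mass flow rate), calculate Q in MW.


Q = mdot * cp * dT / 1000
Q = 99.839 * 4.4747 * 39.889 / 1000
Q = 17.820 MW


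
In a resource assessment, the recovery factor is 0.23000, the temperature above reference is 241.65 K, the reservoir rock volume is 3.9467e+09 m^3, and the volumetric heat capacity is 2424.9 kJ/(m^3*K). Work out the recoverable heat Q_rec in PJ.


Step 1: Q_s = Vr*rhoc*dT/1e12 = 3.9467e+09*2424.9*241.65/1e12 = 2312.676 PJ
Step 2: Q_rec = Q_s * RF = 2312.676 * 0.23 = 531.92 PJ
Q_rec = 531.92 PJ


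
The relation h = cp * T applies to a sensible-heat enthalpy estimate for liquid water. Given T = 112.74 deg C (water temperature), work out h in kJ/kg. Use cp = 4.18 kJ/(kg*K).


h = cp * T
h = 4.18 * 112.74
h = 471.25 kJ/kg


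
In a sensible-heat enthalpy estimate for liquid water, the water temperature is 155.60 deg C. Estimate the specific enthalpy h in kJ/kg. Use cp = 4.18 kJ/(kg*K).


h = cp * T
h = 4.18 * 155.60
h = 650.41 kJ/kg


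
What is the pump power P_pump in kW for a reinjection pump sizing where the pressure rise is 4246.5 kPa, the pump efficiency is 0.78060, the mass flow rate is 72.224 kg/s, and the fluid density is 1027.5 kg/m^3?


P_pump = mdot * dP / (rho * eta)
P_pump = 72.224 * 4246.5 / (1027.5 * 0.78060)
P_pump = 382.39 kW


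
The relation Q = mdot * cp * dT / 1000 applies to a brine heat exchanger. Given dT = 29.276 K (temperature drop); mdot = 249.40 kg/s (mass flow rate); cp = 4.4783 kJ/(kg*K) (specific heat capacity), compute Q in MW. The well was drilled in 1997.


Q = mdot * cp * dT / 1000
Q = 249.40 * 4.4783 * 29.276 / 1000
Q = 32.698 MW


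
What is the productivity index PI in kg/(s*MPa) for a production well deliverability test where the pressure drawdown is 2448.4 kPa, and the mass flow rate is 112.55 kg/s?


PI = mdot * 1000 / dP
PI = 112.55 * 1000 / 2448.4
PI = 45.969 kg/(s*MPa)


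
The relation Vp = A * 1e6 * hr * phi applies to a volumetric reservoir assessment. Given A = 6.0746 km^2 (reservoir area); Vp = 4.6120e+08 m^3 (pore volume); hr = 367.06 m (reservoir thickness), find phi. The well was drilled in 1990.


phi = Vp / (A * 1e6 * hr)
phi = 4.6120e+08 / (6.0746 * 1e6 * 367.06)
phi = 0.20684


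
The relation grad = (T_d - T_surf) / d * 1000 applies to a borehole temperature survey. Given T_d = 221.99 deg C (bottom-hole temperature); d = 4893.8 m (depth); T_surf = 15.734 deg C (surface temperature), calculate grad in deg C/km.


grad = (T_d - T_surf) / d * 1000
grad = (221.99 - 15.734) / 4893.8 * 1000
grad = 42.146 deg C/km


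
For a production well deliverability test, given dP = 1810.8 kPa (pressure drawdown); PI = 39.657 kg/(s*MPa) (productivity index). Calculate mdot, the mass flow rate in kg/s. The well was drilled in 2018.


mdot = PI * dP / 1000
mdot = 39.657 * 1810.8 / 1000
mdot = 71.811 kg/s


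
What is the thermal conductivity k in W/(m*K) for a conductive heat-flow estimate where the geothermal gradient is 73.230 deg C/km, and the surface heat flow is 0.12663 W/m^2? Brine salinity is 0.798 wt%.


k = q * 1000 / grad
k = 0.12663 * 1000 / 73.230
k = 1.7292 W/(m*K)


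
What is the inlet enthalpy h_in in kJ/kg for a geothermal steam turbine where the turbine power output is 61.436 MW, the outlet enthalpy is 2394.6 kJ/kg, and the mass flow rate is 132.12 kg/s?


h_in = h_out + P * 1000 / mdot
h_in = 2394.6 + 61.436 * 1000 / 132.12
h_in = 2859.6 kJ/kg


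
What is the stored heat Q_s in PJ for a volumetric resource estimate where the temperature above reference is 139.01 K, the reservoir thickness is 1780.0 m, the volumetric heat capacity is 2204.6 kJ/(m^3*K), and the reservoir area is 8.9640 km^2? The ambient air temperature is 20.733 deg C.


Step 1: Vr = A*1e6*hr = 8.964*1e6*1780.0 = 1.595592e+10 m^3
Step 2: Q_s = Vr*rhoc*dT/1e12 = 1.595592e+10*2204.6*139.01/1e12 = 4889.9 PJ
Q_s = 4889.9 PJ


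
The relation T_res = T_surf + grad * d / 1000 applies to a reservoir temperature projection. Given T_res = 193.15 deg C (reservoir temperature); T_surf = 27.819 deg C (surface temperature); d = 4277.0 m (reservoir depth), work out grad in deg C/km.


grad = (T_res - T_surf) / d * 1000
grad = (193.15 - 27.819) / 4277.0 * 1000
grad = 38.656 deg C/km


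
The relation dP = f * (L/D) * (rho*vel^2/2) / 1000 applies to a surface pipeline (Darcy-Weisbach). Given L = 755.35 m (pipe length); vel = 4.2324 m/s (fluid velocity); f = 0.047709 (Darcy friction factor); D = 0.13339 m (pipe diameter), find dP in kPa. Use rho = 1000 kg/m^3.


dP = f * (L/D) * (rho*vel^2/2) / 1000
dP = 0.047709 * (755.35/0.13339) * (1000*4.2324^2/2) / 1000
dP = 2419.7 kPa


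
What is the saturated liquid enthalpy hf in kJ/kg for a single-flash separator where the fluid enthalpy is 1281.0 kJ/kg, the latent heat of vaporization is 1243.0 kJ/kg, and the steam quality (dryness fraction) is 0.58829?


hf = h - x * hfg
hf = 1281.0 - 0.58829 * 1243.0
hf = 549.76 kJ/kg


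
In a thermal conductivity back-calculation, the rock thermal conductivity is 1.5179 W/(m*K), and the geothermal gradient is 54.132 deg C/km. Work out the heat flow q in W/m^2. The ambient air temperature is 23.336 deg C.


q = k * grad / 1000
q = 1.5179 * 54.132 / 1000
q = 0.082167 W/m^2


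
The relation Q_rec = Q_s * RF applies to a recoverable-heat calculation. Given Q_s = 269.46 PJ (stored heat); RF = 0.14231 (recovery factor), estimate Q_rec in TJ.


Q_rec = Q_s * RF
Q_rec = 269.46 * 0.14231
Q_rec = 38.34685 PJ
Convert: 38.34685 PJ * 1000.0 = 38347 TJ
Q_rec = 38347 TJ


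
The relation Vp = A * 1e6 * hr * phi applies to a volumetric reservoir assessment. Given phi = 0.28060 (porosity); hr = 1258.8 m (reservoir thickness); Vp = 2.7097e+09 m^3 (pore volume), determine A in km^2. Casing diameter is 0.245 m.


A = Vp / (1e6 * hr * phi)
A = 2.7097e+09 / (1e6 * 1258.8 * 0.28060)
A = 7.6714 km^2


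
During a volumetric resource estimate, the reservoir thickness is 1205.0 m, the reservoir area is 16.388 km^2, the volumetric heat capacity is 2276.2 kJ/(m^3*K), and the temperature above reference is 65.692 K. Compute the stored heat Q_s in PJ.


Step 1: Vr = A*1e6*hr = 16.388*1e6*1205.0 = 1.974754e+10 m^3
Step 2: Q_s = Vr*rhoc*dT/1e12 = 1.974754e+10*2276.2*65.692/1e12 = 2952.8 PJ
Q_s = 2952.8 PJ


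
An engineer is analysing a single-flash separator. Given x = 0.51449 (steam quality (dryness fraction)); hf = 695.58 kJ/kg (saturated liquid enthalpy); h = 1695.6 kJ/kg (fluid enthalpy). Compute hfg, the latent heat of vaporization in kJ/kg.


hfg = (h - hf) / x
hfg = (1695.6 - 695.58) / 0.51449
hfg = 1943.7 kJ/kg


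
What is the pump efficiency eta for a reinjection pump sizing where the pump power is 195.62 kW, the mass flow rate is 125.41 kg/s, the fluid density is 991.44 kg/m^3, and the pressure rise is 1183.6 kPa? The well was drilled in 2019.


eta = mdot * dP / (rho * P_pump)
eta = 125.41 * 1183.6 / (991.44 * 195.62)
eta = 0.76535


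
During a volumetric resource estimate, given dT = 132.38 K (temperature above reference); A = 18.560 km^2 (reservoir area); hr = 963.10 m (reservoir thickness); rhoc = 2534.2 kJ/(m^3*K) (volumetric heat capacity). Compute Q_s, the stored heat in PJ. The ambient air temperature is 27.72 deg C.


Step 1: Vr = A*1e6*hr = 18.56*1e6*963.1 = 1.787514e+10 m^3
Step 2: Q_s = Vr*rhoc*dT/1e12 = 1.787514e+10*2534.2*132.38/1e12 = 5996.7 PJ
Q_s = 5996.7 PJ


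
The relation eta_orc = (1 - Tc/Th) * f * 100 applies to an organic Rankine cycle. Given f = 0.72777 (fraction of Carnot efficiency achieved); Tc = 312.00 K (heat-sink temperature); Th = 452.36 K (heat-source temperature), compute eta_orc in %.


eta_orc = (1 - Tc/Th) * f * 100
eta_orc = (1 - 312.00/452.36) * 0.72777 * 100
eta_orc = 22.582 %


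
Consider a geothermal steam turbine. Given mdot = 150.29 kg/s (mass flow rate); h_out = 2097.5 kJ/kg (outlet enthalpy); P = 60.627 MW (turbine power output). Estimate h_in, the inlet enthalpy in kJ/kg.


h_in = h_out + P * 1000 / mdot
h_in = 2097.5 + 60.627 * 1000 / 150.29
h_in = 2500.9 kJ/kg


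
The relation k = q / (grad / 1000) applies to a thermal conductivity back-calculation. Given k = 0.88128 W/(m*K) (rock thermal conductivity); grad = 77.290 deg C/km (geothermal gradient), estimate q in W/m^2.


q = k * grad / 1000
q = 0.88128 * 77.290 / 1000
q = 0.068114 W/m^2


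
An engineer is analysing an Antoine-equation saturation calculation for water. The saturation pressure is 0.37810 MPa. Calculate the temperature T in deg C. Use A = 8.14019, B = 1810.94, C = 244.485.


T = B / (A - log10(P_sat * 760 / 0.101325)) - C
T = 1810.94 / (8.14019 - log10(0.37810 * 760 / 0.101325)) - 244.485
T = 141.85 deg C


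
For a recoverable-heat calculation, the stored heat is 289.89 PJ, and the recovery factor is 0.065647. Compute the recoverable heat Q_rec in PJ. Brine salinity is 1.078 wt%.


Q_rec = Q_s * RF
Q_rec = 289.89 * 0.065647
Q_rec = 19.030 PJ


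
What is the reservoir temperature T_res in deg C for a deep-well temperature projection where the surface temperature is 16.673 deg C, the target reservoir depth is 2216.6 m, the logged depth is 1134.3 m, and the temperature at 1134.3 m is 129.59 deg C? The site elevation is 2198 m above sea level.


Step 1: grad = (T_d1 - T_surf)/d1 * 1000 = (129.59 - 16.673)/1134.3 * 1000 = 99.54774 deg C/km
Step 2: T_res = T_surf + grad*d2/1000 = 16.673 + 99.54774*2216.6/1000 = 237.33 deg C
T_res = 237.33 deg C


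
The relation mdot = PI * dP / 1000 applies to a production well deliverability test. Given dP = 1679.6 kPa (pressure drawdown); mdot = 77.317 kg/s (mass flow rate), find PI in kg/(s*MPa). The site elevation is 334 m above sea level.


PI = mdot * 1000 / dP
PI = 77.317 * 1000 / 1679.6
PI = 46.033 kg/(s*MPa)


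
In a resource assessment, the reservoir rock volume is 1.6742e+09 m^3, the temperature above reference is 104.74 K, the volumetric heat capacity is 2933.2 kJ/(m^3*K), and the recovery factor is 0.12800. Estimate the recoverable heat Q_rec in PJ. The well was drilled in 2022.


Step 1: Q_s = Vr*rhoc*dT/1e12 = 1.6742e+09*2933.2*104.74/1e12 = 514.3534 PJ
Step 2: Q_rec = Q_s * RF = 514.3534 * 0.128 = 65.837 PJ
Q_rec = 65.837 PJ


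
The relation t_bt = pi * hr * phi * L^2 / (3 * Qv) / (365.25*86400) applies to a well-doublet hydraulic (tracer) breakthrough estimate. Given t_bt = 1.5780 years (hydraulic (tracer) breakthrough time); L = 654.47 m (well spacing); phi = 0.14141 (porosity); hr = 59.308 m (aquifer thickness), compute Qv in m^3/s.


Qv = pi*hr*phi*L^2 / (3*t_bt*365.25*86400)
Qv = pi*59.308*0.14141*654.47^2 / (3*1.5780*365.25*86400)
Qv = 0.075542 m^3/s


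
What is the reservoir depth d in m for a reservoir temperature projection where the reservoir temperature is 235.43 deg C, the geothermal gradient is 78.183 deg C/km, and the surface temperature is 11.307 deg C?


d = (T_res - T_surf) / grad * 1000
d = (235.43 - 11.307) / 78.183 * 1000
d = 2866.6 m


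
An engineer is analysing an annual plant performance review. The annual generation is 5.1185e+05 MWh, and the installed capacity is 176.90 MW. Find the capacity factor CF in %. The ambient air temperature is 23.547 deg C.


CF = E_a / (cap * 8760) * 100
CF = 5.1185e+05 / (176.90 * 8760) * 100
CF = 33.030 %


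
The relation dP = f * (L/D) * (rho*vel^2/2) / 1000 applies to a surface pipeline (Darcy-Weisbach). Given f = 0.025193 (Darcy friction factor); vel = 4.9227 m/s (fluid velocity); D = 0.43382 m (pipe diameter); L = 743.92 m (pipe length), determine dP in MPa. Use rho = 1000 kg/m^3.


dP = f * (L/D) * (rho*vel^2/2) / 1000
dP = 0.025193 * (743.92/0.43382) * (1000*4.9227^2/2) / 1000
dP = 523.4477 kPa
Convert: 523.4477 kPa * 0.001 = 0.52345 MPa
dP = 0.52345 MPa


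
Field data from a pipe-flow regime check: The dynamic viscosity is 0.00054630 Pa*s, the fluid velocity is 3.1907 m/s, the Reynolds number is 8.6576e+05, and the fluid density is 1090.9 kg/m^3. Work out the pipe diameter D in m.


D = Re * mu / (rho * vel)
D = 8.6576e+05 * 0.00054630 / (1090.9 * 3.1907)
D = 0.13588 m


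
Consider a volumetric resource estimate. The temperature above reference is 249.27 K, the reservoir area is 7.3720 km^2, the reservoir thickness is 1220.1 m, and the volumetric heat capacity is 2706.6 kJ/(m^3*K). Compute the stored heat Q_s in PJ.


Step 1: Vr = A*1e6*hr = 7.372*1e6*1220.1 = 8.994577e+09 m^3
Step 2: Q_s = Vr*rhoc*dT/1e12 = 8.994577e+09*2706.6*249.27/1e12 = 6068.4 PJ
Q_s = 6068.4 PJ


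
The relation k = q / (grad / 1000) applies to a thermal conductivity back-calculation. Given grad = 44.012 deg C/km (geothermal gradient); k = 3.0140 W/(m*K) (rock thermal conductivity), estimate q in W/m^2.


q = k * grad / 1000
q = 3.0140 * 44.012 / 1000
q = 0.13265 W/m^2


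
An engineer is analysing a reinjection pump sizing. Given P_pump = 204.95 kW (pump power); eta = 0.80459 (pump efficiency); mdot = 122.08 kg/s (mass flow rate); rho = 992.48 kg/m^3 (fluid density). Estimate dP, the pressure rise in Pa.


dP = P_pump * rho * eta / mdot
dP = 204.95 * 992.48 * 0.80459 / 122.08
dP = 1340.602 kPa
Convert: 1340.602 kPa * 1000.0 = 1.3406e+06 Pa
dP = 1.3406e+06 Pa


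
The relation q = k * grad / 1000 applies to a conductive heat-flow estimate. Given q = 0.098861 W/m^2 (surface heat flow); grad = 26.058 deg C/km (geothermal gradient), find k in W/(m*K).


k = q * 1000 / grad
k = 0.098861 * 1000 / 26.058
k = 3.7939 W/(m*K)


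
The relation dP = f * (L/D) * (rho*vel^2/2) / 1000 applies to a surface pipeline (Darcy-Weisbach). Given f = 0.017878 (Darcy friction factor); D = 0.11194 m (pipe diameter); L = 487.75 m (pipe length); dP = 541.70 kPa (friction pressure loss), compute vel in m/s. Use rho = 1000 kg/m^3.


vel = sqrt(dP*1000*2*D / (f*L*rho))
vel = sqrt(541.70*1000*2*0.11194 / (0.017878*487.75*1000))
vel = 3.7293 m/s


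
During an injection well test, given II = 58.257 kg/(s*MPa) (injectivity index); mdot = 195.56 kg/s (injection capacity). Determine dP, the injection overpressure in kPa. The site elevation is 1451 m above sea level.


dP = mdot * 1000 / II
dP = 195.56 * 1000 / 58.257
dP = 3356.8 kPa


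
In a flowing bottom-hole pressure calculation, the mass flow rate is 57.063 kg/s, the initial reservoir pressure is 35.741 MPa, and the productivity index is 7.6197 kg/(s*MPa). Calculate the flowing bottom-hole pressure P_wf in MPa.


P_wf = P_i - mdot / PI
P_wf = 35.741 - 57.063 / 7.6197
P_wf = 28.252 MPa


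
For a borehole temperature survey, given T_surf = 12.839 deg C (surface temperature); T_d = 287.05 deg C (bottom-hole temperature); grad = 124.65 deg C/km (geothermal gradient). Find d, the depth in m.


d = (T_d - T_surf) / grad * 1000
d = (287.05 - 12.839) / 124.65 * 1000
d = 2199.8 m


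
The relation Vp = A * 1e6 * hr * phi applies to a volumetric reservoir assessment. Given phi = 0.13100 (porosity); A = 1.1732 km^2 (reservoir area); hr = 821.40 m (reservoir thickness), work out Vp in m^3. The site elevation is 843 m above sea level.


Vp = A * 1e6 * hr * phi
Vp = 1.1732 * 1e6 * 821.40 * 0.13100
Vp = 1.2624e+08 m^3


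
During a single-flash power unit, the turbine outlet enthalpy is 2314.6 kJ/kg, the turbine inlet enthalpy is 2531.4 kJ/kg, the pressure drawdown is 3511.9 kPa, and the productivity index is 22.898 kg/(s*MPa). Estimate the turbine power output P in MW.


Step 1: mdot = PI * dP / 1000 = 22.898 * 3511.9 / 1000 = 80.41549 kg/s
Step 2: P = mdot*(h_in - h_out)/1000 = 80.41549*(2531.4 - 2314.6)/1000 = 17.434 MW
P = 17.434 MW


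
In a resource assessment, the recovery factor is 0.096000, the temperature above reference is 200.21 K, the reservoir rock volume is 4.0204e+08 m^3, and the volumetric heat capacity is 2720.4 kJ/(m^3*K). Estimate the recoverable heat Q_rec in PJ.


Step 1: Q_s = Vr*rhoc*dT/1e12 = 4.0204e+08*2720.4*200.21/1e12 = 218.9716 PJ
Step 2: Q_rec = Q_s * RF = 218.9716 * 0.096 = 21.021 PJ
Q_rec = 21.021 PJ


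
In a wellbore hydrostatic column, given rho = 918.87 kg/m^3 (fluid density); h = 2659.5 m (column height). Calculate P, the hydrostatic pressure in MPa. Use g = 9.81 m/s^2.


P = rho * g * h / 1e6
P = 918.87 * 9.81 * 2659.5 / 1e6
P = 23.973 MPa


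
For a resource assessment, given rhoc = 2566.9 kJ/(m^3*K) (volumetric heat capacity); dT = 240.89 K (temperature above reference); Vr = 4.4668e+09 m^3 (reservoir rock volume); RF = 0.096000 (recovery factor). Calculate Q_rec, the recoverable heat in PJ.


Step 1: Q_s = Vr*rhoc*dT/1e12 = 4.4668e+09*2566.9*240.89/1e12 = 2762.004 PJ
Step 2: Q_rec = Q_s * RF = 2762.004 * 0.096 = 265.15 PJ
Q_rec = 265.15 PJ


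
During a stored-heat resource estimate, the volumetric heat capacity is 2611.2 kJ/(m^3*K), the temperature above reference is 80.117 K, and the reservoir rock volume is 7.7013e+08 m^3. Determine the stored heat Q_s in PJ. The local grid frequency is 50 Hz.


Q_s = Vr * rhoc * dT / 1e12
Q_s = 7.7013e+08 * 2611.2 * 80.117 / 1e12
Q_s = 161.11 PJ


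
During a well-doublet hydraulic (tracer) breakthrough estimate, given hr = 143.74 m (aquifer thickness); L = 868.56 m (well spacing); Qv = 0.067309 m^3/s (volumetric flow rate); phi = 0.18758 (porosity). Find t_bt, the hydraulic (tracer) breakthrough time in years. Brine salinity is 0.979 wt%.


t_bt = pi * hr * phi * L^2 / (3 * Qv) / (365.25*86400)
t_bt = pi * 143.74 * 0.18758 * 868.56^2 / (3 * 0.067309) / (365.25*86400)
t_bt = 10.028 years


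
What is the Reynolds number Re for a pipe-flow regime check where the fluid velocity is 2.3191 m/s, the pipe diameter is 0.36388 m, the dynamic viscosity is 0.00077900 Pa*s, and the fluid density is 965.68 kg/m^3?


Re = rho * vel * D / mu
Re = 965.68 * 2.3191 * 0.36388 / 0.00077900
Re = 1.0461e+06


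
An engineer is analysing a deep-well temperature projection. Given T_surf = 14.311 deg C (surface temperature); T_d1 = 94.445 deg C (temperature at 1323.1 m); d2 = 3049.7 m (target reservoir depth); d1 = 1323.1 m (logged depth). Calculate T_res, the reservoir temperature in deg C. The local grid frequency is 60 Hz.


Step 1: grad = (T_d1 - T_surf)/d1 * 1000 = (94.445 - 14.311)/1323.1 * 1000 = 60.56534 deg C/km
Step 2: T_res = T_surf + grad*d2/1000 = 14.311 + 60.56534*3049.7/1000 = 199.02 deg C
T_res = 199.02 deg C


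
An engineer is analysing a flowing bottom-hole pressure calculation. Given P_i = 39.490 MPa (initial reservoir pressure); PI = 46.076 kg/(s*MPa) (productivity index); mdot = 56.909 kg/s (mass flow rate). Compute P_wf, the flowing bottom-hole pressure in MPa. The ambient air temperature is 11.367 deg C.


P_wf = P_i - mdot / PI
P_wf = 39.490 - 56.909 / 46.076
P_wf = 38.255 MPa


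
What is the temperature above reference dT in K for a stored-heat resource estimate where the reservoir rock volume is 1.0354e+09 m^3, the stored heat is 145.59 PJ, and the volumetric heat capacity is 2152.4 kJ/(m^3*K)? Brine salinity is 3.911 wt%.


dT = Q_s * 1e12 / (Vr * rhoc)
dT = 145.59 * 1e12 / (1.0354e+09 * 2152.4)
dT = 65.328 K


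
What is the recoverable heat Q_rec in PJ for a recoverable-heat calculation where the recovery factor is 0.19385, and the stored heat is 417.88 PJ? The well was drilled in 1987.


Q_rec = Q_s * RF
Q_rec = 417.88 * 0.19385
Q_rec = 81.006 PJ


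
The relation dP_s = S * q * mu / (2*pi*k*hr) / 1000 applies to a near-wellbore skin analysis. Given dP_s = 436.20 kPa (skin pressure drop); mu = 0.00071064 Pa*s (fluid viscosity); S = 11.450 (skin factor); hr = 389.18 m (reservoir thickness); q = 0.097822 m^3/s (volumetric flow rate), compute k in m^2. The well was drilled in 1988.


k = S*q*mu / (2*pi*dP_s*1000*hr)
k = 11.450*0.097822*0.00071064 / (2*pi*436.20*1000*389.18)
k = 7.4624e-13 m^2


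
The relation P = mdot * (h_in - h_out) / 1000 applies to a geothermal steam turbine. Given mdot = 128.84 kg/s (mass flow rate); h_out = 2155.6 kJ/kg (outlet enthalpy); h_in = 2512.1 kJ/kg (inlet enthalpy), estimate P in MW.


P = mdot * (h_in - h_out) / 1000
P = 128.84 * (2512.1 - 2155.6) / 1000
P = 45.931 MW


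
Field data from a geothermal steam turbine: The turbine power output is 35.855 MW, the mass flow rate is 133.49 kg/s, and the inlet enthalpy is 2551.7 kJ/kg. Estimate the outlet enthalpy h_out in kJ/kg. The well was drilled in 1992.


h_out = h_in - P * 1000 / mdot
h_out = 2551.7 - 35.855 * 1000 / 133.49
h_out = 2283.1 kJ/kg


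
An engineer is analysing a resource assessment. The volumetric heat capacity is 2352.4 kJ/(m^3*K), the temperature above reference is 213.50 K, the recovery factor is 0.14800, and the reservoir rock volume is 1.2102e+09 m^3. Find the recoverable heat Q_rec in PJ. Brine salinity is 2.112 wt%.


Step 1: Q_s = Vr*rhoc*dT/1e12 = 1.2102e+09*2352.4*213.5/1e12 = 607.8077 PJ
Step 2: Q_rec = Q_s * RF = 607.8077 * 0.148 = 89.956 PJ
Q_rec = 89.956 PJ


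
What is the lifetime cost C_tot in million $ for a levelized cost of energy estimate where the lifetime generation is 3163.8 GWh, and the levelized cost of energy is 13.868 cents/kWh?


C_tot = LCOE / 100 * E_tot
C_tot = 13.868 / 100 * 3163.8
C_tot = 438.76 million $


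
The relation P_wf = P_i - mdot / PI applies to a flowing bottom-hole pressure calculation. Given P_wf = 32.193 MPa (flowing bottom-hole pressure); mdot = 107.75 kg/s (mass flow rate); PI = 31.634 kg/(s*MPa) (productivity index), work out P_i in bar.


P_i = P_wf + mdot / PI
P_i = 32.193 + 107.75 / 31.634
P_i = 35.59915 MPa
Convert: 35.59915 MPa * 10.0 = 355.99 bar
P_i = 355.99 bar


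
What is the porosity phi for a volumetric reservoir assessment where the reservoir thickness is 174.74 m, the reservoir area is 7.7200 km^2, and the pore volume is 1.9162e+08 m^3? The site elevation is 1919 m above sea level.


phi = Vp / (A * 1e6 * hr)
phi = 1.9162e+08 / (7.7200 * 1e6 * 174.74)
phi = 0.14205


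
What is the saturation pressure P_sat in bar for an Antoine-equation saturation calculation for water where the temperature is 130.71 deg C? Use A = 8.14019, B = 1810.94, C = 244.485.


P_sat = 10^(A - B/(C + T)) / 760 * 0.101325
P_sat = 10^(8.14019 - 1810.94/(244.485 + 130.71)) / 760 * 0.101325
P_sat = 0.2744287 MPa
Convert: 0.2744287 MPa * 10.0 = 2.7443 bar
P_sat = 2.7443 bar


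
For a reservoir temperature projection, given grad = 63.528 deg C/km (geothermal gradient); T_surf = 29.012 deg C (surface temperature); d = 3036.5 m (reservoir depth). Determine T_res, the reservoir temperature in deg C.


T_res = T_surf + grad * d / 1000
T_res = 29.012 + 63.528 * 3036.5 / 1000
T_res = 221.91 deg C


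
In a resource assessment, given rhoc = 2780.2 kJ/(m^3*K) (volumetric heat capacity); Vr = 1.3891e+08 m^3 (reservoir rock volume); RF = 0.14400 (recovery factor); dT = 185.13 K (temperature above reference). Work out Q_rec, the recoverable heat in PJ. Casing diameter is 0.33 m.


Step 1: Q_s = Vr*rhoc*dT/1e12 = 1.3891e+08*2780.2*185.13/1e12 = 71.49676 PJ
Step 2: Q_rec = Q_s * RF = 71.49676 * 0.144 = 10.296 PJ
Q_rec = 10.296 PJ


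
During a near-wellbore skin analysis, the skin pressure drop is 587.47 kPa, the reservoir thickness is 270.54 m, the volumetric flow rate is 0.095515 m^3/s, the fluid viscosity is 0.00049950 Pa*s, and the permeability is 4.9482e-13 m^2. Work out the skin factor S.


S = dP_s * 1000 * 2*pi*k*hr / (q*mu)
S = 587.47 * 1000 * 2*pi*4.9482e-13*270.54 / (0.095515*0.00049950)
S = 10.357


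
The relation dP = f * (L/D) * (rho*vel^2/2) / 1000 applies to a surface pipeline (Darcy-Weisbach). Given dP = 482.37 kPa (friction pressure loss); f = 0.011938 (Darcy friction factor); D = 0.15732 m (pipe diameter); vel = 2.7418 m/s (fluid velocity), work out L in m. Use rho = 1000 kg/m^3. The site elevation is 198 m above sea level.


L = dP*1000*D / (f*rho*vel^2/2)
L = 482.37*1000*0.15732 / (0.011938*1000*2.7418^2/2)
L = 1691.2 m


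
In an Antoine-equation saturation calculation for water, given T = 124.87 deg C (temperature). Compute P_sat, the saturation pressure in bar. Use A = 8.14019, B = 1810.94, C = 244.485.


P_sat = 10^(A - B/(C + T)) / 760 * 0.101325
P_sat = 10^(8.14019 - 1810.94/(244.485 + 124.87)) / 760 * 0.101325
P_sat = 0.2302043 MPa
Convert: 0.2302043 MPa * 10.0 = 2.3020 bar
P_sat = 2.3020 bar


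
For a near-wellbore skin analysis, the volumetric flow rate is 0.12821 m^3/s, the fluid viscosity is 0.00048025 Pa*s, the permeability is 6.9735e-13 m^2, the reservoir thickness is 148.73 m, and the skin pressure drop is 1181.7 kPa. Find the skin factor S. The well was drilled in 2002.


S = dP_s * 1000 * 2*pi*k*hr / (q*mu)
S = 1181.7 * 1000 * 2*pi*6.9735e-13*148.73 / (0.12821*0.00048025)
S = 12.507


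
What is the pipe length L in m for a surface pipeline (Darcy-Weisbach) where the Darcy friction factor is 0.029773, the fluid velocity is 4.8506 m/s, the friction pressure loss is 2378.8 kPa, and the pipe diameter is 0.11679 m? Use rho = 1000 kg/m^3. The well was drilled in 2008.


L = dP*1000*D / (f*rho*vel^2/2)
L = 2378.8*1000*0.11679 / (0.029773*1000*4.8506^2/2)
L = 793.20 m


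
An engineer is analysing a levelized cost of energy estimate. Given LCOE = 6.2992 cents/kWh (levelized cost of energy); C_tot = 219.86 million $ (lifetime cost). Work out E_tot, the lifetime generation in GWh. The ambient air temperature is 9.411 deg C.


E_tot = C_tot / LCOE * 100
E_tot = 219.86 / 6.2992 * 100
E_tot = 3490.3 GWh


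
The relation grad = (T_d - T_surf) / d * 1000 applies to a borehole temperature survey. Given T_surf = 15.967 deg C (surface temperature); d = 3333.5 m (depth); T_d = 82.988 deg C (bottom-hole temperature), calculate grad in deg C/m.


grad = (T_d - T_surf) / d * 1000
grad = (82.988 - 15.967) / 3333.5 * 1000
grad = 20.10529 deg C/km
Convert: 20.10529 deg C/km * 0.001 = 0.020105 deg C/m
grad = 0.020105 deg C/m


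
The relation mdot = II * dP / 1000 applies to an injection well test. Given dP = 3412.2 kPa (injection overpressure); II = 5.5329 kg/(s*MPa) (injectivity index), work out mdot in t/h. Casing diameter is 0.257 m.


mdot = II * dP / 1000
mdot = 5.5329 * 3412.2 / 1000
mdot = 18.87936 kg/s
Convert: 18.87936 kg/s * 3.6 = 67.966 t/h
mdot = 67.966 t/h


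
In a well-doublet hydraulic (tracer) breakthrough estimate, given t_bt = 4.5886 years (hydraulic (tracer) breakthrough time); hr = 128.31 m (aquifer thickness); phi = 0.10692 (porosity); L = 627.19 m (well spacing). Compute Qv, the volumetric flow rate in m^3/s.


Qv = pi*hr*phi*L^2 / (3*t_bt*365.25*86400)
Qv = pi*128.31*0.10692*627.19^2 / (3*4.5886*365.25*86400)
Qv = 0.039027 m^3/s


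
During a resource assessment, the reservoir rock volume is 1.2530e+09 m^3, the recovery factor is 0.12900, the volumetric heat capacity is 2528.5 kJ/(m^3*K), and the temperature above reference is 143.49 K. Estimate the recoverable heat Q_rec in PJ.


Step 1: Q_s = Vr*rhoc*dT/1e12 = 1.2530e+09*2528.5*143.49/1e12 = 454.6065 PJ
Step 2: Q_rec = Q_s * RF = 454.6065 * 0.129 = 58.644 PJ
Q_rec = 58.644 PJ


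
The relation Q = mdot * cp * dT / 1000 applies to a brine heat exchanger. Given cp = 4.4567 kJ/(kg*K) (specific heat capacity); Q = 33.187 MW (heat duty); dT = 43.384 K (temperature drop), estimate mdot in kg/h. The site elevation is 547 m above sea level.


mdot = Q * 1000 / (cp * dT)
mdot = 33.187 * 1000 / (4.4567 * 43.384)
mdot = 171.6426 kg/s
Convert: 171.6426 kg/s * 3600.0 = 6.1791e+05 kg/h
mdot = 6.1791e+05 kg/h


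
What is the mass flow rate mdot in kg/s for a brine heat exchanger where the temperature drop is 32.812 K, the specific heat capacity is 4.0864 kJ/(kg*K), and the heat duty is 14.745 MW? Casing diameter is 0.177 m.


mdot = Q * 1000 / (cp * dT)
mdot = 14.745 * 1000 / (4.0864 * 32.812)
mdot = 109.97 kg/s


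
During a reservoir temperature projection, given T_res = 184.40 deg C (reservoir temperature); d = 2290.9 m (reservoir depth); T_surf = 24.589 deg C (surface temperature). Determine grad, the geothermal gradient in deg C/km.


grad = (T_res - T_surf) / d * 1000
grad = (184.40 - 24.589) / 2290.9 * 1000
grad = 69.759 deg C/km


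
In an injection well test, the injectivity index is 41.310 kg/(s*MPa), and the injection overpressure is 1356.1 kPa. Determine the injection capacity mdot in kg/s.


mdot = II * dP / 1000
mdot = 41.310 * 1356.1 / 1000
mdot = 56.020 kg/s


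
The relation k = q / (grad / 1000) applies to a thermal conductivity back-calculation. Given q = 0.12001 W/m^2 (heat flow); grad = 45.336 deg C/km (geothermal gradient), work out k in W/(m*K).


k = q / (grad / 1000)
k = 0.12001 / (45.336 / 1000)
k = 2.6471 W/(m*K)


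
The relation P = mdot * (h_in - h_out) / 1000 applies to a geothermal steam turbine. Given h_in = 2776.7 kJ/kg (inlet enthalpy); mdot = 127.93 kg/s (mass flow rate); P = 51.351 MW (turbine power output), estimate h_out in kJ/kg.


h_out = h_in - P * 1000 / mdot
h_out = 2776.7 - 51.351 * 1000 / 127.93
h_out = 2375.3 kJ/kg


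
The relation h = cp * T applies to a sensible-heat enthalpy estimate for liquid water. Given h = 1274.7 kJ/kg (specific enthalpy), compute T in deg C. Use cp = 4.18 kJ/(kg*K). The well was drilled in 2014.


T = h / cp
T = 1274.7 / 4.18
T = 304.95 deg C


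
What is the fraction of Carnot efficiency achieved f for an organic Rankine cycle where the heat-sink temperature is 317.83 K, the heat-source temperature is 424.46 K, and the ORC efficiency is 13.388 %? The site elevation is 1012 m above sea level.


f = (eta_orc/100) / (1 - Tc/Th)
f = (13.388/100) / (1 - 317.83/424.46)
f = 0.53293


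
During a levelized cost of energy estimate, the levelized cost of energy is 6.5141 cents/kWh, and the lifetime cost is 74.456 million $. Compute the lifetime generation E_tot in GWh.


E_tot = C_tot / LCOE * 100
E_tot = 74.456 / 6.5141 * 100
E_tot = 1143.0 GWh


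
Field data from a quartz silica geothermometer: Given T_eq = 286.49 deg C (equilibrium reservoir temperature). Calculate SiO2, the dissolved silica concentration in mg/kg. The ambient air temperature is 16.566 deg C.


SiO2 = 10^(5.19 - 1309/(T_eq + 273.15))
SiO2 = 10^(5.19 - 1309/(286.49 + 273.15))
SiO2 = 709.57 mg/kg


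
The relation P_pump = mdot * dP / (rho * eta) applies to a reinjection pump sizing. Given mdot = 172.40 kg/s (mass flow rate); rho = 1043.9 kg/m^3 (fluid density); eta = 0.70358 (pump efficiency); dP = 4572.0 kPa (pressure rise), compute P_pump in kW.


P_pump = mdot * dP / (rho * eta)
P_pump = 172.40 * 4572.0 / (1043.9 * 0.70358)
P_pump = 1073.2 kW
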